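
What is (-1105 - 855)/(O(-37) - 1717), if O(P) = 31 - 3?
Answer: 1960/1689 ≈ 1.1604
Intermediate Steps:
O(P) = 28
(-1105 - 855)/(O(-37) - 1717) = (-1105 - 855)/(28 - 1717) = -1960/(-1689) = -1960*(-1/1689) = 1960/1689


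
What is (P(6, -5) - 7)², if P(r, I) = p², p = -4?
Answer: 81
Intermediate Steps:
P(r, I) = 16 (P(r, I) = (-4)² = 16)
(P(6, -5) - 7)² = (16 - 7)² = 9² = 81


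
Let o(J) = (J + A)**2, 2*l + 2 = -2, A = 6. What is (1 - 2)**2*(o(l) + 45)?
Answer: 61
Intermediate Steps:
l = -2 (l = -1 + (1/2)*(-2) = -1 - 1 = -2)
o(J) = (6 + J)**2 (o(J) = (J + 6)**2 = (6 + J)**2)
(1 - 2)**2*(o(l) + 45) = (1 - 2)**2*((6 - 2)**2 + 45) = (-1)**2*(4**2 + 45) = 1*(16 + 45) = 1*61 = 61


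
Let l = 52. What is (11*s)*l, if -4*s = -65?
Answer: 9295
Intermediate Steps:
s = 65/4 (s = -1/4*(-65) = 65/4 ≈ 16.250)
(11*s)*l = (11*(65/4))*52 = (715/4)*52 = 9295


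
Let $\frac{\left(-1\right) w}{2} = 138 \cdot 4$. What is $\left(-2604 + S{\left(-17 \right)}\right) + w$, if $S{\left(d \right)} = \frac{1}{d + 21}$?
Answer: $- \frac{14831}{4} \approx -3707.8$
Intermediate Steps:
$S{\left(d \right)} = \frac{1}{21 + d}$
$w = -1104$ ($w = - 2 \cdot 138 \cdot 4 = \left(-2\right) 552 = -1104$)
$\left(-2604 + S{\left(-17 \right)}\right) + w = \left(-2604 + \frac{1}{21 - 17}\right) - 1104 = \left(-2604 + \frac{1}{4}\right) - 1104 = - \frac{10415}{4} - 1104 = - \frac{14831}{4}$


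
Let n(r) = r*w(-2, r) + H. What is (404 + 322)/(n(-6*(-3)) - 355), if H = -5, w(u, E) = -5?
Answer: -121/75 ≈ -1.6133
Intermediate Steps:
n(r) = -5 - 5*r (n(r) = r*(-5) - 5 = -5*r - 5 = -5 - 5*r)
(404 + 322)/(n(-6*(-3)) - 355) = (404 + 322)/((-5 - (-30)*(-3)) - 355) = 726/((-5 - 5*18) - 355) = 726/((-5 - 90) - 355) = 726/(-95 - 355) = 726/(-450) = 726*(-1/450) = -121/75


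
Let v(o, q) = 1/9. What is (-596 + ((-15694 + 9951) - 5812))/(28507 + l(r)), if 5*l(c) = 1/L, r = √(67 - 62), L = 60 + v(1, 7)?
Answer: -32868455/77111444 ≈ -0.42625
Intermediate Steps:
v(o, q) = ⅑
L = 541/9 (L = 60 + ⅑ = 541/9 ≈ 60.111)
r = √5 ≈ 2.2361
l(c) = 9/2705 (l(c) = 1/(5*(541/9)) = (⅕)*(9/541) = 9/2705)
(-596 + ((-15694 + 9951) - 5812))/(28507 + l(r)) = (-596 + ((-15694 + 9951) - 5812))/(28507 + 9/2705) = (-596 + (-5743 - 5812))/(77111444/2705) = (-596 - 11555)*(2705/77111444) = -12151*2705/77111444 = -32868455/77111444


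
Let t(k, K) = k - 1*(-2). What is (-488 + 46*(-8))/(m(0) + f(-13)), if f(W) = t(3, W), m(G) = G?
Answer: -856/5 ≈ -171.20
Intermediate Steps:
t(k, K) = 2 + k (t(k, K) = k + 2 = 2 + k)
f(W) = 5 (f(W) = 2 + 3 = 5)
(-488 + 46*(-8))/(m(0) + f(-13)) = (-488 + 46*(-8))/(0 + 5) = (-488 - 368)/5 = -856*1/5 = -856/5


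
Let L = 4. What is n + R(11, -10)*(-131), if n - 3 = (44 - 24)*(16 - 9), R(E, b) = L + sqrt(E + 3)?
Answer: -381 - 131*sqrt(14) ≈ -871.16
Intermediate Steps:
R(E, b) = 4 + sqrt(3 + E) (R(E, b) = 4 + sqrt(E + 3) = 4 + sqrt(3 + E))
n = 143 (n = 3 + (44 - 24)*(16 - 9) = 3 + 20*7 = 3 + 140 = 143)
n + R(11, -10)*(-131) = 143 + (4 + sqrt(3 + 11))*(-131) = 143 + (4 + sqrt(14))*(-131) = 143 + (-524 - 131*sqrt(14)) = -381 - 131*sqrt(14)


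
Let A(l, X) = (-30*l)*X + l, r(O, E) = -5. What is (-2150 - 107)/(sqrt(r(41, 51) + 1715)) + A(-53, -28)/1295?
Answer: -44573/1295 - 2257*sqrt(190)/570 ≈ -88.999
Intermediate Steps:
A(l, X) = l - 30*X*l (A(l, X) = -30*X*l + l = l - 30*X*l)
(-2150 - 107)/(sqrt(r(41, 51) + 1715)) + A(-53, -28)/1295 = (-2150 - 107)/(sqrt(-5 + 1715)) - 53*(1 - 30*(-28))/1295 = -2257*sqrt(190)/570 - 53*(1 + 840)*(1/1295) = -2257*sqrt(190)/570 - 53*841*(1/1295) = -2257*sqrt(190)/570 - 44573*1/1295 = -2257*sqrt(190)/570 - 44573/1295 = -44573/1295 - 2257*sqrt(190)/570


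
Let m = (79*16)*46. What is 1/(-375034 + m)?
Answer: -1/316890 ≈ -3.1557e-6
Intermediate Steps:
m = 58144 (m = 1264*46 = 58144)
1/(-375034 + m) = 1/(-375034 + 58144) = 1/(-316890) = -1/316890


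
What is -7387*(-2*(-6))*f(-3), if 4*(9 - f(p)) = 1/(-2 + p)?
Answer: -4011141/5 ≈ -8.0223e+5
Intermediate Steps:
f(p) = 9 - 1/(4*(-2 + p))
-7387*(-2*(-6))*f(-3) = -7387*(-2*(-6))*(-73 + 36*(-3))/(4*(-2 - 3)) = -88644*(¼)*(-73 - 108)/(-5) = -88644*(¼)*(-⅕)*(-181) = -88644*181/20 = -7387*543/5 = -4011141/5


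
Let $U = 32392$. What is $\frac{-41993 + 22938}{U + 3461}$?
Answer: $- \frac{515}{969} \approx -0.53148$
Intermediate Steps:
$\frac{-41993 + 22938}{U + 3461} = \frac{-41993 + 22938}{32392 + 3461} = - \frac{19055}{35853} = \left(-19055\right) \frac{1}{35853} = - \frac{515}{969}$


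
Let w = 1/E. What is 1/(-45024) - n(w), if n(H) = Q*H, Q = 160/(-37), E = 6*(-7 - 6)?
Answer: -1201121/21656544 ≈ -0.055462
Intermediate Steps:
E = -78 (E = 6*(-13) = -78)
Q = -160/37 (Q = 160*(-1/37) = -160/37 ≈ -4.3243)
w = -1/78 (w = 1/(-78) = -1/78 ≈ -0.012821)
n(H) = -160*H/37
1/(-45024) - n(w) = 1/(-45024) - (-160)*(-1)/(37*78) = -1/45024 - 1*80/1443 = -1/45024 - 80/1443 = -1201121/21656544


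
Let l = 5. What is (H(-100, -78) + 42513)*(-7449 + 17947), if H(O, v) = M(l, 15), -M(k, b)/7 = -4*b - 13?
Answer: 451665952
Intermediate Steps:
M(k, b) = 91 + 28*b (M(k, b) = -7*(-4*b - 13) = -7*(-13 - 4*b) = 91 + 28*b)
H(O, v) = 511 (H(O, v) = 91 + 28*15 = 91 + 420 = 511)
(H(-100, -78) + 42513)*(-7449 + 17947) = (511 + 42513)*(-7449 + 17947) = 43024*10498 = 451665952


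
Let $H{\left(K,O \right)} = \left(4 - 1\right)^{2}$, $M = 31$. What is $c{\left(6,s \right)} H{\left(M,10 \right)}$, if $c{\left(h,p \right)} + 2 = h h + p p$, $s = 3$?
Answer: $387$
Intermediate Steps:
$H{\left(K,O \right)} = 9$ ($H{\left(K,O \right)} = 3^{2} = 9$)
$c{\left(h,p \right)} = -2 + h^{2} + p^{2}$ ($c{\left(h,p \right)} = -2 + \left(h h + p p\right) = -2 + \left(h^{2} + p^{2}\right) = -2 + h^{2} + p^{2}$)
$c{\left(6,s \right)} H{\left(M,10 \right)} = \left(-2 + 6^{2} + 3^{2}\right) 9 = \left(-2 + 36 + 9\right) 9 = 43 \cdot 9 = 387$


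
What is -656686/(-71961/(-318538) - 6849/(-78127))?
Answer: -16342562504827636/7803763809 ≈ -2.0942e+6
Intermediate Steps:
-656686/(-71961/(-318538) - 6849/(-78127)) = -656686/(-71961*(-1/318538) - 6849*(-1/78127)) = -656686/(71961/318538 + 6849/78127) = -656686/7803763809/24886418326 = -656686*24886418326/7803763809 = -16342562504827636/7803763809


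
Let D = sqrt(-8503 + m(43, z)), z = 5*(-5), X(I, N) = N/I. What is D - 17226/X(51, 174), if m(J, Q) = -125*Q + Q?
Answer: -5049 + I*sqrt(5403) ≈ -5049.0 + 73.505*I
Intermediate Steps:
z = -25
m(J, Q) = -124*Q
D = I*sqrt(5403) (D = sqrt(-8503 - 124*(-25)) = sqrt(-8503 + 3100) = sqrt(-5403) = I*sqrt(5403) ≈ 73.505*I)
D - 17226/X(51, 174) = I*sqrt(5403) - 17226/(174/51) = I*sqrt(5403) - 17226/(174*(1/51)) = I*sqrt(5403) - 17226/58/17 = I*sqrt(5403) - 17226*17/58 = I*sqrt(5403) - 1*5049 = I*sqrt(5403) - 5049 = -5049 + I*sqrt(5403)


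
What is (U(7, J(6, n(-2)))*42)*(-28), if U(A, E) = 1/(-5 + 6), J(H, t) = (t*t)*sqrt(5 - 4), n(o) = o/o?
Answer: -1176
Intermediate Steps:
n(o) = 1
J(H, t) = t**2 (J(H, t) = t**2*sqrt(1) = t**2*1 = t**2)
U(A, E) = 1 (U(A, E) = 1/1 = 1)
(U(7, J(6, n(-2)))*42)*(-28) = (1*42)*(-28) = 42*(-28) = -1176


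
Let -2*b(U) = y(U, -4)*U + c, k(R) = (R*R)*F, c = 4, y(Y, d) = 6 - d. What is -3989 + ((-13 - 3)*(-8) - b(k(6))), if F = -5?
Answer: -4759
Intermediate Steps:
k(R) = -5*R² (k(R) = (R*R)*(-5) = R²*(-5) = -5*R²)
b(U) = -2 - 5*U (b(U) = -((6 - 1*(-4))*U + 4)/2 = -((6 + 4)*U + 4)/2 = -(10*U + 4)/2 = -(4 + 10*U)/2 = -2 - 5*U)
-3989 + ((-13 - 3)*(-8) - b(k(6))) = -3989 + ((-13 - 3)*(-8) - (-2 - (-25)*6²)) = -3989 + (-16*(-8) - (-2 - (-25)*36)) = -3989 + (128 - (-2 - 5*(-180))) = -3989 + (128 - (-2 + 900)) = -3989 + (128 - 1*898) = -3989 + (128 - 898) = -3989 - 770 = -4759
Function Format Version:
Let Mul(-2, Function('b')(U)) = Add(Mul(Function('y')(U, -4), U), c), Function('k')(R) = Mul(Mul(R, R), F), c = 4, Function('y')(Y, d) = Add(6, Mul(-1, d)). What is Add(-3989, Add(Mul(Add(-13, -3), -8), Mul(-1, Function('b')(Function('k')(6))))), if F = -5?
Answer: -4759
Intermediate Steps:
Function('k')(R) = Mul(-5, Pow(R, 2)) (Function('k')(R) = Mul(Mul(R, R), -5) = Mul(Pow(R, 2), -5) = Mul(-5, Pow(R, 2)))
Function('b')(U) = Add(-2, Mul(-5, U)) (Function('b')(U) = Mul(Rational(-1, 2), Add(Mul(Add(6, Mul(-1, -4)), U), 4)) = Mul(Rational(-1, 2), Add(Mul(Add(6, 4), U), 4)) = Mul(Rational(-1, 2), Add(Mul(10, U), 4)) = Mul(Rational(-1, 2), Add(4, Mul(10, U))) = Add(-2, Mul(-5, U)))
Add(-3989, Add(Mul(Add(-13, -3), -8), Mul(-1, Function('b')(Function('k')(6))))) = Add(-3989, Add(Mul(Add(-13, -3), -8), Mul(-1, Add(-2, Mul(-5, Mul(-5, Pow(6, 2))))))) = Add(-3989, Add(Mul(-16, -8), Mul(-1, Add(-2, Mul(-5, Mul(-5, 36)))))) = Add(-3989, Add(128, Mul(-1, Add(-2, Mul(-5, -180))))) = Add(-3989, Add(128, Mul(-1, Add(-2, 900)))) = Add(-3989, Add(128, Mul(-1, 898))) = Add(-3989, Add(128, -898)) = Add(-3989, -770) = -4759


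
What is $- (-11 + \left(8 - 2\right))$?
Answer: $5$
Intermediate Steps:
$- (-11 + \left(8 - 2\right)) = - (-11 + 6) = \left(-1\right) \left(-5\right) = 5$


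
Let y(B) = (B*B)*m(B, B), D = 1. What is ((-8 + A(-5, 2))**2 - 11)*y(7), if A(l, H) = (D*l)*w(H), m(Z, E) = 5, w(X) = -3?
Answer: 9310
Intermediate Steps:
A(l, H) = -3*l (A(l, H) = (1*l)*(-3) = l*(-3) = -3*l)
y(B) = 5*B**2 (y(B) = (B*B)*5 = B**2*5 = 5*B**2)
((-8 + A(-5, 2))**2 - 11)*y(7) = ((-8 - 3*(-5))**2 - 11)*(5*7**2) = ((-8 + 15)**2 - 11)*(5*49) = (7**2 - 11)*245 = (49 - 11)*245 = 38*245 = 9310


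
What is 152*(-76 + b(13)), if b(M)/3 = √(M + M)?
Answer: -11552 + 456*√26 ≈ -9226.8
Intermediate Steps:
b(M) = 3*√2*√M (b(M) = 3*√(M + M) = 3*√(2*M) = 3*(√2*√M) = 3*√2*√M)
152*(-76 + b(13)) = 152*(-76 + 3*√2*√13) = 152*(-76 + 3*√26) = -11552 + 456*√26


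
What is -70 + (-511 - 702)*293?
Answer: -355479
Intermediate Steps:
-70 + (-511 - 702)*293 = -70 - 1213*293 = -70 - 355409 = -355479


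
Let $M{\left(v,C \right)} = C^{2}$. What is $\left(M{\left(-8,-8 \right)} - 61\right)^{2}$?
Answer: $9$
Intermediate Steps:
$\left(M{\left(-8,-8 \right)} - 61\right)^{2} = \left(\left(-8\right)^{2} - 61\right)^{2} = \left(64 - 61\right)^{2} = 3^{2} = 9$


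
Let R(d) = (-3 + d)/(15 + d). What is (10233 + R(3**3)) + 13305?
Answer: 164770/7 ≈ 23539.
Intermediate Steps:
R(d) = (-3 + d)/(15 + d)
(10233 + R(3**3)) + 13305 = (10233 + (-3 + 3**3)/(15 + 3**3)) + 13305 = (10233 + (-3 + 27)/(15 + 27)) + 13305 = (10233 + 24/42) + 13305 = (10233 + (1/42)*24) + 13305 = (10233 + 4/7) + 13305 = 71635/7 + 13305 = 164770/7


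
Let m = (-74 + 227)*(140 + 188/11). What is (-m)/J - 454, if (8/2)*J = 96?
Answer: -16010/11 ≈ -1455.5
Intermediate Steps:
J = 24 (J = (¼)*96 = 24)
m = 264384/11 (m = 153*(140 + 188*(1/11)) = 153*(140 + 188/11) = 153*(1728/11) = 264384/11 ≈ 24035.)
(-m)/J - 454 = (-1*264384/11)/24 - 454 = (1/24)*(-264384/11) - 454 = -11016/11 - 454 = -16010/11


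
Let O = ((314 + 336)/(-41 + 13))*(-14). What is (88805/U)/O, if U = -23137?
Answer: -17761/1503905 ≈ -0.011810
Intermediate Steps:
O = 325 (O = (650/(-28))*(-14) = (650*(-1/28))*(-14) = -325/14*(-14) = 325)
(88805/U)/O = (88805/(-23137))/325 = (88805*(-1/23137))*(1/325) = -88805/23137*1/325 = -17761/1503905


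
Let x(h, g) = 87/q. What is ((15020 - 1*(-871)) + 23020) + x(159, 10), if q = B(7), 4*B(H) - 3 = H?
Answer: 194729/5 ≈ 38946.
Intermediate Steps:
B(H) = ¾ + H/4
q = 5/2 (q = ¾ + (¼)*7 = ¾ + 7/4 = 5/2 ≈ 2.5000)
x(h, g) = 174/5 (x(h, g) = 87/(5/2) = 87*(⅖) = 174/5)
((15020 - 1*(-871)) + 23020) + x(159, 10) = ((15020 - 1*(-871)) + 23020) + 174/5 = ((15020 + 871) + 23020) + 174/5 = (15891 + 23020) + 174/5 = 38911 + 174/5 = 194729/5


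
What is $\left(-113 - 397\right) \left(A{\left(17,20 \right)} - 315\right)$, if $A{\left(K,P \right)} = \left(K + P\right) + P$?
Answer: $131580$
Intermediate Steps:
$A{\left(K,P \right)} = K + 2 P$
$\left(-113 - 397\right) \left(A{\left(17,20 \right)} - 315\right) = \left(-113 - 397\right) \left(\left(17 + 2 \cdot 20\right) - 315\right) = - 510 \left(\left(17 + 40\right) - 315\right) = - 510 \left(57 - 315\right) = \left(-510\right) \left(-258\right) = 131580$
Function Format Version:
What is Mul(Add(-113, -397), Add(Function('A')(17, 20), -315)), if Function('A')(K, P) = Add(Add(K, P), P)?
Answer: 131580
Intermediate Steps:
Function('A')(K, P) = Add(K, Mul(2, P))
Mul(Add(-113, -397), Add(Function('A')(17, 20), -315)) = Mul(Add(-113, -397), Add(Add(17, Mul(2, 20)), -315)) = Mul(-510, Add(Add(17, 40), -315)) = Mul(-510, Add(57, -315)) = Mul(-510, -258) = 131580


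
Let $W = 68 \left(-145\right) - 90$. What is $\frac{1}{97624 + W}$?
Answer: $\frac{1}{87674} \approx 1.1406 \cdot 10^{-5}$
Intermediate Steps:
$W = -9950$ ($W = -9860 - 90 = -9950$)
$\frac{1}{97624 + W} = \frac{1}{97624 - 9950} = \frac{1}{87674}$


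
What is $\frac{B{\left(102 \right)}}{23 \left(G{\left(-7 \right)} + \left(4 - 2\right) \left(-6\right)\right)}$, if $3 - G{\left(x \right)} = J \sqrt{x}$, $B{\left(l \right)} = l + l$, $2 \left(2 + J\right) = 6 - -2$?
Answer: $- \frac{1836}{2507} + \frac{408 i \sqrt{7}}{2507} \approx -0.73235 + 0.43058 i$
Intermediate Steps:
$J = 2$ ($J = -2 + \frac{6 - -2}{2} = -2 + \frac{6 + 2}{2} = -2 + \frac{1}{2} \cdot 8 = -2 + 4 = 2$)
$B{\left(l \right)} = 2 l$
$G{\left(x \right)} = 3 - 2 \sqrt{x}$
$\frac{B{\left(102 \right)}}{23 \left(G{\left(-7 \right)} + \left(4 - 2\right) \left(-6\right)\right)} = \frac{2 \cdot 102}{23 \left(\left(3 - 2 \sqrt{-7}\right) + \left(4 - 2\right) \left(-6\right)\right)} = \frac{204}{23 \left(\left(3 - 2 i \sqrt{7}\right) + 2 \left(-6\right)\right)} = \frac{204}{23 \left(\left(3 - 2 i \sqrt{7}\right) - 12\right)} = \frac{204}{23 \left(-9 - 2 i \sqrt{7}\right)} = \frac{204}{-207 - 46 i \sqrt{7}}$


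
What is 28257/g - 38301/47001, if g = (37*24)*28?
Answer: 41754577/129848096 ≈ 0.32156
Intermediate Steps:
g = 24864 (g = 888*28 = 24864)
28257/g - 38301/47001 = 28257/24864 - 38301/47001 = 28257*(1/24864) - 38301*1/47001 = 9419/8288 - 12767/15667 = 41754577/129848096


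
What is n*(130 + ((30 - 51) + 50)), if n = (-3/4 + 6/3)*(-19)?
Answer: -15105/4 ≈ -3776.3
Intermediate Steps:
n = -95/4 (n = (-3*¼ + 6*(⅓))*(-19) = (-¾ + 2)*(-19) = (5/4)*(-19) = -95/4 ≈ -23.750)
n*(130 + ((30 - 51) + 50)) = -95*(130 + ((30 - 51) + 50))/4 = -95*(130 + (-21 + 50))/4 = -95*(130 + 29)/4 = -95/4*159 = -15105/4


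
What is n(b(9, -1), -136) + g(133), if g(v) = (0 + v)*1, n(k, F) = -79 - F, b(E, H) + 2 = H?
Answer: 190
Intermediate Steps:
b(E, H) = -2 + H
g(v) = v (g(v) = v*1 = v)
n(b(9, -1), -136) + g(133) = (-79 - 1*(-136)) + 133 = (-79 + 136) + 133 = 57 + 133 = 190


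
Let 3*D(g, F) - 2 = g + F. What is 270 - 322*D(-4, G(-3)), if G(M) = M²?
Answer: -1444/3 ≈ -481.33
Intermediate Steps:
D(g, F) = ⅔ + F/3 + g/3 (D(g, F) = ⅔ + (g + F)/3 = ⅔ + (F + g)/3 = ⅔ + (F/3 + g/3) = ⅔ + F/3 + g/3)
270 - 322*D(-4, G(-3)) = 270 - 322*(⅔ + (⅓)*(-3)² + (⅓)*(-4)) = 270 - 322*(⅔ + (⅓)*9 - 4/3) = 270 - 322*(⅔ + 3 - 4/3) = 270 - 322*7/3 = 270 - 2254/3 = -1444/3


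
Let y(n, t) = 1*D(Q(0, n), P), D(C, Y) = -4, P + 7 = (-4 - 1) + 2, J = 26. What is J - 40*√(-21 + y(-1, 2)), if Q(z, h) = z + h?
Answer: 26 - 200*I ≈ 26.0 - 200.0*I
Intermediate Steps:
P = -10 (P = -7 + ((-4 - 1) + 2) = -7 + (-5 + 2) = -7 - 3 = -10)
Q(z, h) = h + z
y(n, t) = -4 (y(n, t) = 1*(-4) = -4)
J - 40*√(-21 + y(-1, 2)) = 26 - 40*√(-21 - 4) = 26 - 200*I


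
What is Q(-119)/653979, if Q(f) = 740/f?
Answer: -740/77823501 ≈ -9.5087e-6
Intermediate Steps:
Q(-119)/653979 = (740/(-119))/653979 = (740*(-1/119))*(1/653979) = -740/119*1/653979 = -740/77823501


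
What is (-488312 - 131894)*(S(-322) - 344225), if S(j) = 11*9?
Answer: 213429009956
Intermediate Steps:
S(j) = 99
(-488312 - 131894)*(S(-322) - 344225) = (-488312 - 131894)*(99 - 344225) = -620206*(-344126) = 213429009956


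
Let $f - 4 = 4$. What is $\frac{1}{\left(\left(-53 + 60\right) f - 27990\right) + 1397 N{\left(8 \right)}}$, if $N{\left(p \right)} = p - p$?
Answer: $- \frac{1}{27934} \approx -3.5799 \cdot 10^{-5}$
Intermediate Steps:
$f = 8$ ($f = 4 + 4 = 8$)
$N{\left(p \right)} = 0$
$\frac{1}{\left(\left(-53 + 60\right) f - 27990\right) + 1397 N{\left(8 \right)}} = \frac{1}{\left(\left(-53 + 60\right) 8 - 27990\right) + 1397 \cdot 0} = \frac{1}{\left(7 \cdot 8 - 27990\right) + 0} = \frac{1}{\left(56 - 27990\right) + 0} = \frac{1}{-27934 + 0} = \frac{1}{-27934} = - \frac{1}{27934}$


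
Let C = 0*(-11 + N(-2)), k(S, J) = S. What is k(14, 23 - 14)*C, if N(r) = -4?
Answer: 0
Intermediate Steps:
C = 0 (C = 0*(-11 - 4) = 0*(-15) = 0)
k(14, 23 - 14)*C = 14*0 = 0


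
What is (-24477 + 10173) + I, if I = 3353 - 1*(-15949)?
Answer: 4998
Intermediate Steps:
I = 19302 (I = 3353 + 15949 = 19302)
(-24477 + 10173) + I = (-24477 + 10173) + 19302 = -14304 + 19302 = 4998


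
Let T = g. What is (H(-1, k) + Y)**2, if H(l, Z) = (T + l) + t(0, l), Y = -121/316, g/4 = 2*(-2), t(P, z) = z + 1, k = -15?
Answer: 30173049/99856 ≈ 302.17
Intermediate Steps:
t(P, z) = 1 + z
g = -16 (g = 4*(2*(-2)) = 4*(-4) = -16)
Y = -121/316 (Y = -121*1/316 = -121/316 ≈ -0.38291)
T = -16
H(l, Z) = -15 + 2*l (H(l, Z) = (-16 + l) + (1 + l) = -15 + 2*l)
(H(-1, k) + Y)**2 = ((-15 + 2*(-1)) - 121/316)**2 = ((-15 - 2) - 121/316)**2 = (-17 - 121/316)**2 = (-5493/316)**2 = 30173049/99856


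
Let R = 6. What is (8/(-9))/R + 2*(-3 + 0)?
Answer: -166/27 ≈ -6.1481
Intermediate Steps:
(8/(-9))/R + 2*(-3 + 0) = (8/(-9))/6 + 2*(-3 + 0) = (8*(-⅑))*(⅙) + 2*(-3) = -8/9*⅙ - 6 = -4/27 - 6 = -166/27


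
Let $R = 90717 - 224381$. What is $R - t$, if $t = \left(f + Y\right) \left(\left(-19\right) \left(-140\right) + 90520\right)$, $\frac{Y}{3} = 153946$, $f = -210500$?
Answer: $-23419808504$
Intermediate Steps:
$R = -133664$
$Y = 461838$ ($Y = 3 \cdot 153946 = 461838$)
$t = 23419674840$ ($t = \left(-210500 + 461838\right) \left(\left(-19\right) \left(-140\right) + 90520\right) = 251338 \left(2660 + 90520\right) = 251338 \cdot 93180 = 23419674840$)
$R - t = -133664 - 23419674840 = -23419808504$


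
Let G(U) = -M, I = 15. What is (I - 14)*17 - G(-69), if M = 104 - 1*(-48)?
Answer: 169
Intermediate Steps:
M = 152 (M = 104 + 48 = 152)
G(U) = -152 (G(U) = -1*152 = -152)
(I - 14)*17 - G(-69) = (15 - 14)*17 - 1*(-152) = 1*17 + 152 = 17 + 152 = 169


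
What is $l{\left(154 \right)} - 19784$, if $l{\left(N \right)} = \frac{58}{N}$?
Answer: $- \frac{1523339}{77} \approx -19784.0$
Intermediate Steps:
$l{\left(154 \right)} - 19784 = \frac{58}{154} - 19784 = 58 \cdot \frac{1}{154} - 19784 = \frac{29}{77} - 19784 = - \frac{1523339}{77}$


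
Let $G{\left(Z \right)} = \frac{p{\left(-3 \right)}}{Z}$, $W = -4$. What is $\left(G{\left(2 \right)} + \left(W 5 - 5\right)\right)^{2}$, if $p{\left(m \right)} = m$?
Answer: $\frac{2809}{4} \approx 702.25$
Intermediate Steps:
$G{\left(Z \right)} = - \frac{3}{Z}$
$\left(G{\left(2 \right)} + \left(W 5 - 5\right)\right)^{2} = \left(- \frac{3}{2} - 25\right)^{2} = \left(- \frac{53}{2}\right)^{2} = \frac{2809}{4}$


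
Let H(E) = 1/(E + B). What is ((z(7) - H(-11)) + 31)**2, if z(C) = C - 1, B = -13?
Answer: 790321/576 ≈ 1372.1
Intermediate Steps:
H(E) = 1/(-13 + E) (H(E) = 1/(E - 13) = 1/(-13 + E))
z(C) = -1 + C
((z(7) - H(-11)) + 31)**2 = (((-1 + 7) - 1/(-13 - 11)) + 31)**2 = ((6 - 1/(-24)) + 31)**2 = ((6 - 1*(-1/24)) + 31)**2 = ((6 + 1/24) + 31)**2 = (145/24 + 31)**2 = (889/24)**2 = 790321/576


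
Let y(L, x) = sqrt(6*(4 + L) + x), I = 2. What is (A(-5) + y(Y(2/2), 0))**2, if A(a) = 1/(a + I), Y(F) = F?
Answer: 271/9 - 2*sqrt(30)/3 ≈ 26.460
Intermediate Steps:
y(L, x) = sqrt(24 + x + 6*L) (y(L, x) = sqrt((24 + 6*L) + x) = sqrt(24 + x + 6*L))
A(a) = 1/(2 + a) (A(a) = 1/(a + 2) = 1/(2 + a))
(A(-5) + y(Y(2/2), 0))**2 = (1/(2 - 5) + sqrt(24 + 0 + 6*(2/2)))**2 = (1/(-3) + sqrt(24 + 0 + 6*(2*(1/2))))**2 = (-1/3 + sqrt(24 + 0 + 6*1))**2 = (-1/3 + sqrt(24 + 0 + 6))**2 = (-1/3 + sqrt(30))**2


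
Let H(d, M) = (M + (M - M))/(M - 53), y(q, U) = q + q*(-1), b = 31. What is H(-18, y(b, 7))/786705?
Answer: 0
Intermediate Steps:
y(q, U) = 0 (y(q, U) = q - q = 0)
H(d, M) = M/(-53 + M) (H(d, M) = (M + 0)/(-53 + M) = M/(-53 + M))
H(-18, y(b, 7))/786705 = (0/(-53 + 0))/786705 = (0/(-53))*(1/786705) = (0*(-1/53))*(1/786705) = 0*(1/786705) = 0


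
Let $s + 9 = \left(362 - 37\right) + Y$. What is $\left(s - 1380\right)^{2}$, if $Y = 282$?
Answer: $611524$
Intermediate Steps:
$s = 598$ ($s = -9 + \left(\left(362 - 37\right) + 282\right) = -9 + \left(325 + 282\right) = -9 + 607 = 598$)
$\left(s - 1380\right)^{2} = \left(598 - 1380\right)^{2} = \left(-782\right)^{2} = 611524$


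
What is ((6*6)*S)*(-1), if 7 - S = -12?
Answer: -684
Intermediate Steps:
S = 19 (S = 7 - 1*(-12) = 7 + 12 = 19)
((6*6)*S)*(-1) = ((6*6)*19)*(-1) = (36*19)*(-1) = 684*(-1) = -684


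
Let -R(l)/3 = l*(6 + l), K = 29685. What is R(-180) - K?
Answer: -123645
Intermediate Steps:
R(l) = -3*l*(6 + l)
R(-180) - K = -3*(-180)*(6 - 180) - 1*29685 = -3*(-180)*(-174) - 29685 = -93960 - 29685 = -123645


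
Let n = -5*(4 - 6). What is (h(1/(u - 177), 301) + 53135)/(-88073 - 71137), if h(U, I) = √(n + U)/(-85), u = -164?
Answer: -10627/31842 + √1162469/4614701850 ≈ -0.33374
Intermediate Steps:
n = 10 (n = -5*(-2) = 10)
h(U, I) = -√(10 + U)/85 (h(U, I) = √(10 + U)/(-85) = √(10 + U)*(-1/85) = -√(10 + U)/85)
(h(1/(u - 177), 301) + 53135)/(-88073 - 71137) = (-√(10 + 1/(-164 - 177))/85 + 53135)/(-88073 - 71137) = (-√(10 + 1/(-341))/85 + 53135)/(-159210) = (-√(10 - 1/341)/85 + 53135)*(-1/159210) = (-√1162469/28985 + 53135)*(-1/159210) = (53135 - √1162469/28985)*(-1/159210) = -10627/31842 + √1162469/4614701850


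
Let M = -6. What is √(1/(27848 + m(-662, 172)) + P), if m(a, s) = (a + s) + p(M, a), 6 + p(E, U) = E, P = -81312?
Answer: I*√502524096926/2486 ≈ 285.15*I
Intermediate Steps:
p(E, U) = -6 + E
m(a, s) = -12 + a + s (m(a, s) = (a + s) + (-6 - 6) = (a + s) - 12 = -12 + a + s)
√(1/(27848 + m(-662, 172)) + P) = √(1/(27848 + (-12 - 662 + 172)) - 81312) = √(1/(27848 - 502) - 81312) = √(1/27346 - 81312) = √(-2223557951/27346) = I*√502524096926/2486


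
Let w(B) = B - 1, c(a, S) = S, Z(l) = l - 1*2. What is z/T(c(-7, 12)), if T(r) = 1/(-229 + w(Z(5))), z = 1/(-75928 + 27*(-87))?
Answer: 227/78277 ≈ 0.0029000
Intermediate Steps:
Z(l) = -2 + l (Z(l) = l - 2 = -2 + l)
w(B) = -1 + B
z = -1/78277 (z = 1/(-75928 - 2349) = 1/(-78277) = -1/78277 ≈ -1.2775e-5)
T(r) = -1/227 (T(r) = 1/(-229 + (-1 + (-2 + 5))) = 1/(-229 + (-1 + 3)) = 1/(-229 + 2) = 1/(-227) = -1/227)
z/T(c(-7, 12)) = -1/(78277*(-1/227)) = -1/78277*(-227) = 227/78277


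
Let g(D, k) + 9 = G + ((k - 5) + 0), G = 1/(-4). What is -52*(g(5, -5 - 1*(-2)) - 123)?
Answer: 7293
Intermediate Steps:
G = -¼ ≈ -0.25000
g(D, k) = -57/4 + k (g(D, k) = -9 + (-¼ + ((k - 5) + 0)) = -9 + (-¼ + ((-5 + k) + 0)) = -9 + (-¼ + (-5 + k)) = -9 + (-21/4 + k) = -57/4 + k)
-52*(g(5, -5 - 1*(-2)) - 123) = -52*((-57/4 + (-5 - 1*(-2))) - 123) = -52*((-57/4 + (-5 + 2)) - 123) = -52*((-57/4 - 3) - 123) = -52*(-69/4 - 123) = -52*(-561/4) = 7293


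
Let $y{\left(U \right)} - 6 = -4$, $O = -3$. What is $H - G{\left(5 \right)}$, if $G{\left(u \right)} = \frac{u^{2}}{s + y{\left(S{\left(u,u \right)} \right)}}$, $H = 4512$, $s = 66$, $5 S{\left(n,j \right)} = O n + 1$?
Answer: $\frac{306791}{68} \approx 4511.6$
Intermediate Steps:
$S{\left(n,j \right)} = \frac{1}{5} - \frac{3 n}{5}$ ($S{\left(n,j \right)} = \frac{- 3 n + 1}{5} = \frac{1 - 3 n}{5} = \frac{1}{5} - \frac{3 n}{5}$)
$y{\left(U \right)} = 2$ ($y{\left(U \right)} = 6 - 4 = 2$)
$G{\left(u \right)} = \frac{u^{2}}{68}$ ($G{\left(u \right)} = \frac{u^{2}}{66 + 2} = \frac{u^{2}}{68}$)
$H - G{\left(5 \right)} = 4512 - \frac{5^{2}}{68} = 4512 - \frac{1}{68} \cdot 25 = 4512 - \frac{25}{68} = \frac{306791}{68}$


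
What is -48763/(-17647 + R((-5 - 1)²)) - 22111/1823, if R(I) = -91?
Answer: -303309969/32336374 ≈ -9.3798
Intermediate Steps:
-48763/(-17647 + R((-5 - 1)²)) - 22111/1823 = -48763/(-17647 - 91) - 22111/1823 = -48763/(-17738) - 22111*1/1823 = -48763*(-1/17738) - 22111/1823 = 48763/17738 - 22111/1823 = -303309969/32336374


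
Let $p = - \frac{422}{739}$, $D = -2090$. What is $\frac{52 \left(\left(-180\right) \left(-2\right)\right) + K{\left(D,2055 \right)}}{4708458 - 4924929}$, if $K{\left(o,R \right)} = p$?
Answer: $- \frac{13833658}{159972069} \approx -0.086475$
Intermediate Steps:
$p = - \frac{422}{739}$ ($p = \left(-422\right) \frac{1}{739} = - \frac{422}{739} \approx -0.57104$)
$K{\left(o,R \right)} = - \frac{422}{739}$
$\frac{52 \left(\left(-180\right) \left(-2\right)\right) + K{\left(D,2055 \right)}}{4708458 - 4924929} = \frac{52 \left(\left(-180\right) \left(-2\right)\right) - \frac{422}{739}}{4708458 - 4924929} = \frac{52 \cdot 360 - \frac{422}{739}}{-216471} = \left(18720 - \frac{422}{739}\right) \left(- \frac{1}{216471}\right) = \frac{13833658}{739} \left(- \frac{1}{216471}\right) = - \frac{13833658}{159972069}$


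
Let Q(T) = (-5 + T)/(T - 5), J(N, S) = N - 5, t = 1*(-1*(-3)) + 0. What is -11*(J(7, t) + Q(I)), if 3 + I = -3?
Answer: -33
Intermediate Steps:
I = -6 (I = -3 - 3 = -6)
t = 3 (t = 1*3 + 0 = 3 + 0 = 3)
J(N, S) = -5 + N
Q(T) = 1 (Q(T) = (-5 + T)/(-5 + T) = 1)
-11*(J(7, t) + Q(I)) = -11*((-5 + 7) + 1) = -11*(2 + 1) = -11*3 = -33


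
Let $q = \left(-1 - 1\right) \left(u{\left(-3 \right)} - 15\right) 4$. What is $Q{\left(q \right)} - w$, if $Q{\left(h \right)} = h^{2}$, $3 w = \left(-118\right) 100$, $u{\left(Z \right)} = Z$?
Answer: $\frac{74008}{3} \approx 24669.0$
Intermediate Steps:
$q = 144$ ($q = \left(-1 - 1\right) \left(-3 - 15\right) 4 = \left(-2\right) \left(-18\right) 4 = 36 \cdot 4 = 144$)
$w = - \frac{11800}{3}$ ($w = \frac{\left(-118\right) 100}{3} = \frac{1}{3} \left(-11800\right) = - \frac{11800}{3} \approx -3933.3$)
$Q{\left(q \right)} - w = 144^{2} - - \frac{11800}{3} = 20736 + \frac{11800}{3} = \frac{74008}{3}$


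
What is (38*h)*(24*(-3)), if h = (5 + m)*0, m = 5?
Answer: 0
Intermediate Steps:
h = 0 (h = (5 + 5)*0 = 10*0 = 0)
(38*h)*(24*(-3)) = (38*0)*(24*(-3)) = 0*(-72) = 0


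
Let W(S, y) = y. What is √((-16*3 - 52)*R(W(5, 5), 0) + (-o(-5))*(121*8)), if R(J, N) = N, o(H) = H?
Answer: 22*√10 ≈ 69.570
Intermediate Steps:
√((-16*3 - 52)*R(W(5, 5), 0) + (-o(-5))*(121*8)) = √((-16*3 - 52)*0 + (-1*(-5))*(121*8)) = √((-48 - 52)*0 + 5*968) = √(-100*0 + 4840) = √(0 + 4840) = √4840 = 22*√10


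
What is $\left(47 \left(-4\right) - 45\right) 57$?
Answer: $-13281$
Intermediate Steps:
$\left(47 \left(-4\right) - 45\right) 57 = \left(-188 - 45\right) 57 = \left(-233\right) 57 = -13281$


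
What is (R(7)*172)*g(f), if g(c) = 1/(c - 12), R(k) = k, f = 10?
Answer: -602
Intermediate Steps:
g(c) = 1/(-12 + c)
(R(7)*172)*g(f) = (7*172)/(-12 + 10) = 1204/(-2) = 1204*(-½) = -602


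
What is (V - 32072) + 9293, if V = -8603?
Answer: -31382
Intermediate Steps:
(V - 32072) + 9293 = (-8603 - 32072) + 9293 = -40675 + 9293 = -31382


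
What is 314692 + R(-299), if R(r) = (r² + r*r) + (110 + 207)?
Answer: 493811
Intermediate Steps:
R(r) = 317 + 2*r² (R(r) = (r² + r²) + 317 = 2*r² + 317 = 317 + 2*r²)
314692 + R(-299) = 314692 + (317 + 2*(-299)²) = 314692 + (317 + 2*89401) = 314692 + (317 + 178802) = 314692 + 179119 = 493811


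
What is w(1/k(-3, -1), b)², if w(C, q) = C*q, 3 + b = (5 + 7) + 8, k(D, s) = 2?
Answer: 289/4 ≈ 72.250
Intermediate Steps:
b = 17 (b = -3 + ((5 + 7) + 8) = -3 + (12 + 8) = -3 + 20 = 17)
w(1/k(-3, -1), b)² = (17/2)² = 289/4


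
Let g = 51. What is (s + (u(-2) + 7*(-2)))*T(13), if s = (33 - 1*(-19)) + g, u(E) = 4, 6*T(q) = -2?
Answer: -31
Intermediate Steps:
T(q) = -⅓ (T(q) = (⅙)*(-2) = -⅓)
s = 103 (s = (33 - 1*(-19)) + 51 = (33 + 19) + 51 = 52 + 51 = 103)
(s + (u(-2) + 7*(-2)))*T(13) = (103 + (4 + 7*(-2)))*(-⅓) = (103 + (4 - 14))*(-⅓) = (103 - 10)*(-⅓) = 93*(-⅓) = -31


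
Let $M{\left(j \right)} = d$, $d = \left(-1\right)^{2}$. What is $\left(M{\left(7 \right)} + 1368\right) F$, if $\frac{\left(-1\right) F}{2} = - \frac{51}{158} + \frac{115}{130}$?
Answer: $- \frac{1579826}{1027} \approx -1538.3$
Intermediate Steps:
$d = 1$
$M{\left(j \right)} = 1$
$F = - \frac{1154}{1027}$ ($F = - 2 \left(- \frac{51}{158} + \frac{115}{130}\right) = - 2 \left(\left(-51\right) \frac{1}{158} + 115 \cdot \frac{1}{130}\right) = - 2 \left(- \frac{51}{158} + \frac{23}{26}\right) = \left(-2\right) \frac{577}{1027} = - \frac{1154}{1027} \approx -1.1237$)
$\left(M{\left(7 \right)} + 1368\right) F = \left(1 + 1368\right) \left(- \frac{1154}{1027}\right) = 1369 \left(- \frac{1154}{1027}\right) = - \frac{1579826}{1027}$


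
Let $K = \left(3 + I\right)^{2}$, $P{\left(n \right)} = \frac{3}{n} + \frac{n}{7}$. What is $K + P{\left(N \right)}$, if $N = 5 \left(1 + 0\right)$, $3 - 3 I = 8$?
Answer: $\frac{974}{315} \approx 3.0921$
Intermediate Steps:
$I = - \frac{5}{3}$ ($I = 1 - \frac{8}{3} = - \frac{5}{3} \approx -1.6667$)
$N = 5$ ($N = 5 \cdot 1 = 5$)
$P{\left(n \right)} = \frac{3}{n} + \frac{n}{7}$ ($P{\left(n \right)} = \frac{3}{n} + n \frac{1}{7} = \frac{3}{n} + \frac{n}{7}$)
$K = \frac{16}{9}$ ($K = \left(3 - \frac{5}{3}\right)^{2} = \left(\frac{4}{3}\right)^{2} = \frac{16}{9} \approx 1.7778$)
$K + P{\left(N \right)} = \frac{16}{9} + \left(\frac{3}{5} + \frac{1}{7} \cdot 5\right) = \frac{16}{9} + \left(3 \cdot \frac{1}{5} + \frac{5}{7}\right) = \frac{16}{9} + \left(\frac{3}{5} + \frac{5}{7}\right) = \frac{16}{9} + \frac{46}{35} = \frac{974}{315}$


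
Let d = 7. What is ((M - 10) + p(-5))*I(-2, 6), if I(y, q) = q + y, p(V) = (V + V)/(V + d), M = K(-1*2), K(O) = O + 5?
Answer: -48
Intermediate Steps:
K(O) = 5 + O
M = 3 (M = 5 - 1*2 = 5 - 2 = 3)
p(V) = 2*V/(7 + V) (p(V) = (V + V)/(V + 7) = (2*V)/(7 + V) = 2*V/(7 + V))
((M - 10) + p(-5))*I(-2, 6) = ((3 - 10) + 2*(-5)/(7 - 5))*(6 - 2) = (-7 + 2*(-5)/2)*4 = (-7 + 2*(-5)*(½))*4 = (-7 - 5)*4 = -12*4 = -48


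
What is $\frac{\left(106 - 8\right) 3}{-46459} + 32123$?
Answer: $\frac{213200309}{6637} \approx 32123.0$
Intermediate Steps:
$\frac{\left(106 - 8\right) 3}{-46459} + 32123 = 98 \cdot 3 \left(- \frac{1}{46459}\right) + 32123 = 294 \left(- \frac{1}{46459}\right) + 32123 = - \frac{42}{6637} + 32123 = \frac{213200309}{6637}$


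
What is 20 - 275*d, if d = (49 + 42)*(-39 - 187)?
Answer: 5655670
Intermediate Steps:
d = -20566 (d = 91*(-226) = -20566)
20 - 275*d = 20 - 275*(-20566) = 20 + 5655650 = 5655670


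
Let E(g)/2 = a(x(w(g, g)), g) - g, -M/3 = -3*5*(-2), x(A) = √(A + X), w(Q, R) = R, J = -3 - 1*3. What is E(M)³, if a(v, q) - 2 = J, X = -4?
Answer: 5088448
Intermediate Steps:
J = -6 (J = -3 - 3 = -6)
x(A) = √(-4 + A) (x(A) = √(A - 4) = √(-4 + A))
M = -90 (M = -3*(-3*5)*(-2) = -(-45)*(-2) = -3*30 = -90)
a(v, q) = -4 (a(v, q) = 2 - 6 = -4)
E(g) = -8 - 2*g (E(g) = 2*(-4 - g) = -8 - 2*g)
E(M)³ = (-8 - 2*(-90))³ = (-8 + 180)³ = 172³ = 5088448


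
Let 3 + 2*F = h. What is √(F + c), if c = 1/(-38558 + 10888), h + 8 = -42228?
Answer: I*√4042424895305/13835 ≈ 145.33*I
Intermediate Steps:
h = -42236 (h = -8 - 42228 = -42236)
F = -42239/2 (F = -3/2 + (½)*(-42236) = -3/2 - 21118 = -42239/2 ≈ -21120.)
c = -1/27670 (c = 1/(-27670) = -1/27670 ≈ -3.6140e-5)
√(F + c) = √(-42239/2 - 1/27670) = √(-292188283/13835) = I*√4042424895305/13835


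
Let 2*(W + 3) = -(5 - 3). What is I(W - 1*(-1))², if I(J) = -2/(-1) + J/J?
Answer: 9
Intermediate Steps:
W = -4 (W = -3 + (-(5 - 3))/2 = -3 + (-1*2)/2 = -3 + (½)*(-2) = -3 - 1 = -4)
I(J) = 3 (I(J) = -2*(-1) + 1 = 2 + 1 = 3)
I(W - 1*(-1))² = 3² = 9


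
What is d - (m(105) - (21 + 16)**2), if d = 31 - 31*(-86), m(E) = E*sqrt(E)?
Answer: 4066 - 105*sqrt(105) ≈ 2990.1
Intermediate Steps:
m(E) = E**(3/2)
d = 2697 (d = 31 + 2666 = 2697)
d - (m(105) - (21 + 16)**2) = 2697 - (105**(3/2) - (21 + 16)**2) = 2697 - (105*sqrt(105) - 1*37**2) = 2697 - (105*sqrt(105) - 1*1369) = 2697 - (105*sqrt(105) - 1369) = 2697 - (-1369 + 105*sqrt(105)) = 2697 + (1369 - 105*sqrt(105)) = 4066 - 105*sqrt(105)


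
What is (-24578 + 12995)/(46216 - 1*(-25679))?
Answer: -3861/23965 ≈ -0.16111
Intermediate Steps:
(-24578 + 12995)/(46216 - 1*(-25679)) = -11583/(46216 + 25679) = -11583/71895 = -11583*1/71895 = -3861/23965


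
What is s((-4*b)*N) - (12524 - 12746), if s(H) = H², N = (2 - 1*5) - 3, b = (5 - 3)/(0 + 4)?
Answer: 366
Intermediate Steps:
b = ½ (b = 2/4 = 2*(¼) = ½ ≈ 0.50000)
N = -6 (N = (2 - 5) - 3 = -3 - 3 = -6)
s((-4*b)*N) - (12524 - 12746) = (-4*½*(-6))² - (12524 - 12746) = (-2*(-6))² - 1*(-222) = 12² + 222 = 144 + 222 = 366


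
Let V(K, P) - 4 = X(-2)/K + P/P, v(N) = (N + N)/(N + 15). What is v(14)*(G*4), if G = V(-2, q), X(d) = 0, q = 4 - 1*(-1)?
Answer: 560/29 ≈ 19.310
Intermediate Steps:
q = 5 (q = 4 + 1 = 5)
v(N) = 2*N/(15 + N) (v(N) = (2*N)/(15 + N) = 2*N/(15 + N))
V(K, P) = 5 (V(K, P) = 4 + (0/K + P/P) = 4 + (0 + 1) = 4 + 1 = 5)
G = 5
v(14)*(G*4) = (2*14/(15 + 14))*(5*4) = (2*14/29)*20 = (2*14*(1/29))*20 = (28/29)*20 = 560/29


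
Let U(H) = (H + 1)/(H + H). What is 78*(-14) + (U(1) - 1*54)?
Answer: -1145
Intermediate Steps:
U(H) = (1 + H)/(2*H) (U(H) = (1 + H)/((2*H)) = (1 + H)*(1/(2*H)) = (1 + H)/(2*H))
78*(-14) + (U(1) - 1*54) = 78*(-14) + ((½)*(1 + 1)/1 - 1*54) = -1092 + ((½)*1*2 - 54) = -1092 + (1 - 54) = -1092 - 53 = -1145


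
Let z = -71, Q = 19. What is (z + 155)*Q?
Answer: 1596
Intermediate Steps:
(z + 155)*Q = (-71 + 155)*19 = 84*19 = 1596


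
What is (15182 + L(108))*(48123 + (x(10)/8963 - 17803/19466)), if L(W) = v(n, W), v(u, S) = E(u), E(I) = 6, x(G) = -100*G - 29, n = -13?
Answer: 63759383910131014/87236879 ≈ 7.3088e+8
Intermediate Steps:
x(G) = -29 - 100*G
v(u, S) = 6
L(W) = 6
(15182 + L(108))*(48123 + (x(10)/8963 - 17803/19466)) = (15182 + 6)*(48123 + ((-29 - 100*10)/8963 - 17803/19466)) = 15188*(48123 + ((-29 - 1000)*(1/8963) - 17803*1/19466)) = 15188*(48123 + (-1029*1/8963 - 17803/19466)) = 15188*(48123 + (-1029/8963 - 17803/19466)) = 15188*(48123 - 179598803/174473758) = 15188*(8396021057431/174473758) = 63759383910131014/87236879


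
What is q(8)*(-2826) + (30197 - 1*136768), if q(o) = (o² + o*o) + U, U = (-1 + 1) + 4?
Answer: -479603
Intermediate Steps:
U = 4 (U = 0 + 4 = 4)
q(o) = 4 + 2*o² (q(o) = (o² + o*o) + 4 = (o² + o²) + 4 = 2*o² + 4 = 4 + 2*o²)
q(8)*(-2826) + (30197 - 1*136768) = (4 + 2*8²)*(-2826) + (30197 - 1*136768) = (4 + 2*64)*(-2826) + (30197 - 136768) = (4 + 128)*(-2826) - 106571 = 132*(-2826) - 106571 = -373032 - 106571 = -479603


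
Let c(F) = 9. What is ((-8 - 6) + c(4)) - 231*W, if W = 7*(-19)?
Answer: 30718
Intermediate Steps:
W = -133
((-8 - 6) + c(4)) - 231*W = ((-8 - 6) + 9) - 231*(-133) = (-14 + 9) + 30723 = -5 + 30723 = 30718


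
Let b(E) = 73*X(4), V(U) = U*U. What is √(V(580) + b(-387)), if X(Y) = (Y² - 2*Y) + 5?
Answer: √337349 ≈ 580.82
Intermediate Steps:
X(Y) = 5 + Y² - 2*Y
V(U) = U²
b(E) = 949 (b(E) = 73*(5 + 4² - 2*4) = 73*(5 + 16 - 8) = 73*13 = 949)
√(V(580) + b(-387)) = √(580² + 949) = √(336400 + 949) = √337349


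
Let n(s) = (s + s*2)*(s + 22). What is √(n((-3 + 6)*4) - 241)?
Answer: √983 ≈ 31.353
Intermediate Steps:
n(s) = 3*s*(22 + s) (n(s) = (s + 2*s)*(22 + s) = (3*s)*(22 + s) = 3*s*(22 + s))
√(n((-3 + 6)*4) - 241) = √(3*((-3 + 6)*4)*(22 + (-3 + 6)*4) - 241) = √(3*(3*4)*(22 + 3*4) - 241) = √(3*12*(22 + 12) - 241) = √(3*12*34 - 241) = √(1224 - 241) = √983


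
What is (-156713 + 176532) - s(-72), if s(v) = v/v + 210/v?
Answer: 237851/12 ≈ 19821.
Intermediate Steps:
s(v) = 1 + 210/v
(-156713 + 176532) - s(-72) = (-156713 + 176532) - (210 - 72)/(-72) = 19819 - (-1)*138/72 = 19819 - 1*(-23/12) = 19819 + 23/12 = 237851/12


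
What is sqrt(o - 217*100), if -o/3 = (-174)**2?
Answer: 4*I*sqrt(7033) ≈ 335.45*I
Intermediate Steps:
o = -90828 (o = -3*(-174)**2 = -3*30276 = -90828)
sqrt(o - 217*100) = sqrt(-90828 - 217*100) = sqrt(-90828 - 21700) = sqrt(-112528) = 4*I*sqrt(7033)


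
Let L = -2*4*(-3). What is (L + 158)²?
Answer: 33124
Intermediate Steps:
L = 24 (L = -8*(-3) = 24)
(L + 158)² = (24 + 158)² = 182² = 33124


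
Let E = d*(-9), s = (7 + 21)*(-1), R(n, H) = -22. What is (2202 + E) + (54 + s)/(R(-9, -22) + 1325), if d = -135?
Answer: 4452377/1303 ≈ 3417.0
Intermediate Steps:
s = -28 (s = 28*(-1) = -28)
E = 1215 (E = -135*(-9) = 1215)
(2202 + E) + (54 + s)/(R(-9, -22) + 1325) = (2202 + 1215) + (54 - 28)/(-22 + 1325) = 3417 + 26/1303 = 4452377/1303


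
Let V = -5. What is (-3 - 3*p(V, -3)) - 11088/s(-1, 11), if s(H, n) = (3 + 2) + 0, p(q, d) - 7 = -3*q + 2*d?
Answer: -11343/5 ≈ -2268.6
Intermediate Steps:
p(q, d) = 7 - 3*q + 2*d (p(q, d) = 7 + (-3*q + 2*d) = 7 - 3*q + 2*d)
s(H, n) = 5 (s(H, n) = 5 + 0 = 5)
(-3 - 3*p(V, -3)) - 11088/s(-1, 11) = (-3 - 3*(7 - 3*(-5) + 2*(-3))) - 11088/5 = (-3 - 3*(7 + 15 - 6)) - 11088/5 = (-3 - 3*16) - 99*112/5 = (-3 - 48) - 11088/5 = -51 - 11088/5 = -11343/5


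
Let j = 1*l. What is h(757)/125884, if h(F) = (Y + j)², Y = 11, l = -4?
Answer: 49/125884 ≈ 0.00038925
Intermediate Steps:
j = -4 (j = 1*(-4) = -4)
h(F) = 49 (h(F) = (11 - 4)² = 7² = 49)
h(757)/125884 = 49/125884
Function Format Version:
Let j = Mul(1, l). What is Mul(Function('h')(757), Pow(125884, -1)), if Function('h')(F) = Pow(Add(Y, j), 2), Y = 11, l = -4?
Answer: Rational(49, 125884) ≈ 0.00038925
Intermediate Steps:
j = -4 (j = Mul(1, -4) = -4)
Function('h')(F) = 49 (Function('h')(F) = Pow(Add(11, -4), 2) = Pow(7, 2) = 49)
Mul(Function('h')(757), Pow(125884, -1)) = Mul(49, Pow(125884, -1)) = Mul(49, Rational(1, 125884)) = Rational(49, 125884)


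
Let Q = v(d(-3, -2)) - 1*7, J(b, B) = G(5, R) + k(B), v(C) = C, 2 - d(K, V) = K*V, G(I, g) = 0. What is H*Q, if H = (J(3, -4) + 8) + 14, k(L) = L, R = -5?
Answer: -198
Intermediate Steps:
d(K, V) = 2 - K*V
J(b, B) = B (J(b, B) = 0 + B = B)
H = 18 (H = (-4 + 8) + 14 = 4 + 14 = 18)
Q = -11 (Q = (2 - 1*(-3)*(-2)) - 1*7 = (2 - 6) - 7 = -4 - 7 = -11)
H*Q = 18*(-11) = -198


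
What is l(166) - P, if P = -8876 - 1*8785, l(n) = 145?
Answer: 17806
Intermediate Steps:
P = -17661 (P = -8876 - 8785 = -17661)
l(166) - P = 145 - 1*(-17661) = 145 + 17661 = 17806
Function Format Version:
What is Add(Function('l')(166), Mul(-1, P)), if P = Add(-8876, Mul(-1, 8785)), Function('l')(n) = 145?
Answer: 17806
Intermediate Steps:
P = -17661 (P = Add(-8876, -8785) = -17661)
Add(Function('l')(166), Mul(-1, P)) = Add(145, Mul(-1, -17661)) = Add(145, 17661) = 17806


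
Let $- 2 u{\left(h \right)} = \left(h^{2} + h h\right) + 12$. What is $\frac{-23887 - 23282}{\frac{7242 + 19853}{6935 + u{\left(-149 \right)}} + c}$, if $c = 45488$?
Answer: $- \frac{720364968}{694665641} \approx -1.037$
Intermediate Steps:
$u{\left(h \right)} = -6 - h^{2}$ ($u{\left(h \right)} = - \frac{\left(h^{2} + h h\right) + 12}{2} = - \frac{\left(h^{2} + h^{2}\right) + 12}{2} = - \frac{2 h^{2} + 12}{2} = - \frac{12 + 2 h^{2}}{2} = -6 - h^{2}$)
$\frac{-23887 - 23282}{\frac{7242 + 19853}{6935 + u{\left(-149 \right)}} + c} = \frac{-23887 - 23282}{\frac{7242 + 19853}{6935 - 22207} + 45488} = - \frac{47169}{\frac{27095}{6935 - 22207} + 45488} = - \frac{47169}{\frac{27095}{-15272} + 45488} = - \frac{47169}{27095 \left(- \frac{1}{15272}\right) + 45488} = - \frac{47169}{- \frac{27095}{15272} + 45488} = - \frac{47169}{\frac{694665641}{15272}} = \left(-47169\right) \frac{15272}{694665641} = - \frac{720364968}{694665641}$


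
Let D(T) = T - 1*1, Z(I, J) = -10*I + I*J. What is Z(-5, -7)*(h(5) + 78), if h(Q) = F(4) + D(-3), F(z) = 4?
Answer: 6630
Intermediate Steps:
D(T) = -1 + T (D(T) = T - 1 = -1 + T)
h(Q) = 0 (h(Q) = 4 + (-1 - 3) = 4 - 4 = 0)
Z(-5, -7)*(h(5) + 78) = (-5*(-10 - 7))*(0 + 78) = -5*(-17)*78 = 85*78 = 6630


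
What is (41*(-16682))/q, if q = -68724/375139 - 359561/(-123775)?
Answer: -31758291084370450/126379040879 ≈ -2.5129e+5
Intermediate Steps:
q = 126379040879/46432829725 (q = -68724*1/375139 - 359561*(-1/123775) = -68724/375139 + 359561/123775 = 126379040879/46432829725 ≈ 2.7218)
(41*(-16682))/q = (41*(-16682))/(126379040879/46432829725) = -683962*46432829725/126379040879 = -31758291084370450/126379040879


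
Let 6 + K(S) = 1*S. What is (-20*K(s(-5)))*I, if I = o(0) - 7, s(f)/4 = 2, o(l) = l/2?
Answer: 280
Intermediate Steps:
o(l) = l/2 (o(l) = l*(½) = l/2)
s(f) = 8 (s(f) = 4*2 = 8)
I = -7 (I = (½)*0 - 7 = 0 - 7 = -7)
K(S) = -6 + S (K(S) = -6 + 1*S = -6 + S)
(-20*K(s(-5)))*I = -20*(-6 + 8)*(-7) = -20*2*(-7) = -40*(-7) = 280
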